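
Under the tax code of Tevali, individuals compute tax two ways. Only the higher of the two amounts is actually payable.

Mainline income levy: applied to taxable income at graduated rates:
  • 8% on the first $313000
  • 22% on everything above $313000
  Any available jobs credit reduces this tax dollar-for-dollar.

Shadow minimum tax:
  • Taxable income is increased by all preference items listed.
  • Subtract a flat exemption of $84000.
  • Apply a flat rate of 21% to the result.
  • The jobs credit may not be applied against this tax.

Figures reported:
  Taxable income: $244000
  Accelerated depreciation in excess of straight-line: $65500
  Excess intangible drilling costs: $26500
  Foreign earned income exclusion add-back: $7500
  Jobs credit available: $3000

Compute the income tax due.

$54495

Mainline income levy:
  $244000 × 8% = $19520
  Less jobs credit $3000 → $16520

Shadow minimum tax:
  Adjusted income: $244000 + $65500 + $26500 + $7500 = $343500
  Less exemption $84000 → base $259500
  $259500 × 21% = $54495

$54495 > $16520, so the shadow minimum tax is the binding amount.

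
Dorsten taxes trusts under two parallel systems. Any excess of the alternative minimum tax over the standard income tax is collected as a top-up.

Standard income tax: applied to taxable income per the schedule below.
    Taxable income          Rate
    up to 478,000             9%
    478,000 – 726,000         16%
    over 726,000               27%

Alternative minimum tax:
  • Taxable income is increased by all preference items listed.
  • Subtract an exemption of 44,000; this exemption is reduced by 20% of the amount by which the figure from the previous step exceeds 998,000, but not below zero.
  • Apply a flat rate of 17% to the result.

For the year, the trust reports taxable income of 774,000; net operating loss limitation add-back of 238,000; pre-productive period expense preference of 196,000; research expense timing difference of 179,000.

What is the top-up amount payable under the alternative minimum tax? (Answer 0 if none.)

140,130

Standard income tax:
  478,000 × 9% = 43,020
  248,000 × 16% = 39,680
  48,000 × 27% = 12,960
  → 95,660

Alternative minimum tax:
  Adjusted income: 774,000 + 238,000 + 196,000 + 179,000 = 1,387,000
  Exemption: 20% × (1,387,000 − 998,000) = 77,800 ≥ 44,000, so the exemption is fully phased out
  Base: 1,387,000 − 0 = 1,387,000
  1,387,000 × 17% = 235,790

Excess of alternative minimum tax over standard income tax: 235,790 − 95,660 = 140,130.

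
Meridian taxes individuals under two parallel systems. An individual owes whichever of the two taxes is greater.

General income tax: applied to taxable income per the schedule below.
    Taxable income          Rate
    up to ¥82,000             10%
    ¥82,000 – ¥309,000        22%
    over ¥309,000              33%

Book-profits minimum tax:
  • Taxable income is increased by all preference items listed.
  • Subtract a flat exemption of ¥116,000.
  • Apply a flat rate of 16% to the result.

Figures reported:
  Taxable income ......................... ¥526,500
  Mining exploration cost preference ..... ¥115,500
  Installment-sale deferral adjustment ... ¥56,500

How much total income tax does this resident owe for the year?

¥129,915

Book-profits minimum tax:
  Adjusted income: ¥526,500 + ¥115,500 + ¥56,500 = ¥698,500
  Less exemption ¥116,000 → base ¥582,500
  ¥582,500 × 16% = ¥93,200

General income tax:
  ¥82,000 × 10% = ¥8,200
  ¥227,000 × 22% = ¥49,940
  ¥217,500 × 33% = ¥71,775
  → ¥129,915

¥129,915 > ¥93,200, so the general income tax governs.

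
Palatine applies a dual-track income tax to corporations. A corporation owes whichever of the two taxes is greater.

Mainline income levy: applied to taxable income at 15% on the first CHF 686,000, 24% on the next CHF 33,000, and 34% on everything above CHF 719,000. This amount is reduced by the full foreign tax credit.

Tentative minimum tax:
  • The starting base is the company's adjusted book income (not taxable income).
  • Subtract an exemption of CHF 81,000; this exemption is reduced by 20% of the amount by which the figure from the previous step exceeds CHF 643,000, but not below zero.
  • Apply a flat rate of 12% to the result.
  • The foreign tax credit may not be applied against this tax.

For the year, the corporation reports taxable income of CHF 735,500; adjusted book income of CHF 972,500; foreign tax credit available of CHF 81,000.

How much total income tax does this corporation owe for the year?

Mainline income levy:
  CHF 686,000 × 15% = CHF 102,900
  CHF 33,000 × 24% = CHF 7,920
  CHF 16,500 × 34% = CHF 5,610
  → CHF 116,430
  Less foreign tax credit CHF 81,000 → CHF 35,430

Tentative minimum tax:
  Base (adjusted book income): CHF 972,500
  Exemption: CHF 81,000 − 20% × (CHF 972,500 − CHF 643,000) = CHF 81,000 − CHF 65,900 = CHF 15,100
  Base: CHF 972,500 − CHF 15,100 = CHF 957,400
  CHF 957,400 × 12% = CHF 114,888

CHF 114,888 > CHF 35,430, so the tentative minimum tax is the binding amount.

CHF 114,888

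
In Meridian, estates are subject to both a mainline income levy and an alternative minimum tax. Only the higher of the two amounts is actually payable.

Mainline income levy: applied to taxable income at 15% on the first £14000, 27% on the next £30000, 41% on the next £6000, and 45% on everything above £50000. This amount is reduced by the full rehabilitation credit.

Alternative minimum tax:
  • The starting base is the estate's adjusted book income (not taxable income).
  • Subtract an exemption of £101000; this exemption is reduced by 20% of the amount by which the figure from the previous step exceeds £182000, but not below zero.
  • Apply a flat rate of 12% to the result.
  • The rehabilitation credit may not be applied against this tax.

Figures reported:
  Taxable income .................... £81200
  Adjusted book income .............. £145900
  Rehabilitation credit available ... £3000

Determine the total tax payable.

£23700

Mainline income levy:
  £14000 × 15% = £2100
  £30000 × 27% = £8100
  £6000 × 41% = £2460
  £31200 × 45% = £14040
  → £26700
  Less rehabilitation credit £3000 → £23700

Alternative minimum tax:
  Base (adjusted book income): £145900
  Exemption: £145900 ≤ £182000, so full £101000 applies
  Base: £145900 − £101000 = £44900
  £44900 × 12% = £5388

£23700 > £5388, so the mainline income levy governs.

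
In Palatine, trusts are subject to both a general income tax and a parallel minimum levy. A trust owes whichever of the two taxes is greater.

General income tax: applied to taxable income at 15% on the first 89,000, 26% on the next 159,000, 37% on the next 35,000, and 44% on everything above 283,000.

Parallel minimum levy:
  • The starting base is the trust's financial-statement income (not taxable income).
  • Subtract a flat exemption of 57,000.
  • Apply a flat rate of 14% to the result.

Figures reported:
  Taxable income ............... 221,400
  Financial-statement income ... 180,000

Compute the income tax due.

Parallel minimum levy:
  Base (financial-statement income): 180,000
  Less exemption 57,000 → base 123,000
  123,000 × 14% = 17,220

General income tax:
  89,000 × 15% = 13,350
  132,400 × 26% = 34,424
  → 47,774

47,774 > 17,220, so the general income tax governs.

47,774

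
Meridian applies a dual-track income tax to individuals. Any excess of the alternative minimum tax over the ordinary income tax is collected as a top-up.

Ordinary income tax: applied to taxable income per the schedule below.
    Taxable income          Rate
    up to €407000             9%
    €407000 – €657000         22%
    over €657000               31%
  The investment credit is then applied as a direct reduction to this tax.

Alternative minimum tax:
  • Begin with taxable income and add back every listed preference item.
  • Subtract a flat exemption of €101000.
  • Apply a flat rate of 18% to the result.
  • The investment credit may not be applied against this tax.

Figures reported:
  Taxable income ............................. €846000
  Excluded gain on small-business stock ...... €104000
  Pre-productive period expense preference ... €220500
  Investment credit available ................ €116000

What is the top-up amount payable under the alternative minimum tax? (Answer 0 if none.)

Ordinary income tax:
  €407000 × 9% = €36630
  €250000 × 22% = €55000
  €189000 × 31% = €58590
  → €150220
  Less investment credit €116000 → €34220

Alternative minimum tax:
  Adjusted income: €846000 + €104000 + €220500 = €1170500
  Less exemption €101000 → base €1069500
  €1069500 × 18% = €192510

Excess of alternative minimum tax over ordinary income tax: €192510 − €34220 = €158290.

€158290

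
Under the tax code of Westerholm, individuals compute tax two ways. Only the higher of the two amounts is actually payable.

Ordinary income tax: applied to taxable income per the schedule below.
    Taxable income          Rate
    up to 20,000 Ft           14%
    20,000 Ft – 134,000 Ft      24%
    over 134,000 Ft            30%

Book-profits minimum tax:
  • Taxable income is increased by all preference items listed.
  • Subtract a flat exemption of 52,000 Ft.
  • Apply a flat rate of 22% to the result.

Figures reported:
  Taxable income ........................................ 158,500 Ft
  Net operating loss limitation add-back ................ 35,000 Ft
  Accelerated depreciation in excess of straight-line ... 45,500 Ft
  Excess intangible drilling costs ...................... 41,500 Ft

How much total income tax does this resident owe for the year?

Book-profits minimum tax:
  Adjusted income: 158,500 Ft + 35,000 Ft + 45,500 Ft + 41,500 Ft = 280,500 Ft
  Less exemption 52,000 Ft → base 228,500 Ft
  228,500 Ft × 22% = 50,270 Ft

Ordinary income tax:
  20,000 Ft × 14% = 2,800 Ft
  114,000 Ft × 24% = 27,360 Ft
  24,500 Ft × 30% = 7,350 Ft
  → 37,510 Ft

50,270 Ft > 37,510 Ft, so the book-profits minimum tax is the binding amount.

50,270 Ft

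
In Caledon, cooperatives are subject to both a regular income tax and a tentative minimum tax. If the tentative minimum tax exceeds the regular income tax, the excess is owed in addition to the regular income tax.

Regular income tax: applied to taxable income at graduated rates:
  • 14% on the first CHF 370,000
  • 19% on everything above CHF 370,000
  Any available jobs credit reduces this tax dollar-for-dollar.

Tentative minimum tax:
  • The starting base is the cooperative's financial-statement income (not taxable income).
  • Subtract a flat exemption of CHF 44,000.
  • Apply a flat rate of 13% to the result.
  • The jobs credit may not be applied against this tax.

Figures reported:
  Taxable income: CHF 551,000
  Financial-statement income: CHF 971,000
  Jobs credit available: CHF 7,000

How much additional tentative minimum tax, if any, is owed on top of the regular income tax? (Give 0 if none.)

CHF 41,320

Regular income tax:
  CHF 370,000 × 14% = CHF 51,800
  CHF 181,000 × 19% = CHF 34,390
  → CHF 86,190
  Less jobs credit CHF 7,000 → CHF 79,190

Tentative minimum tax:
  Base (financial-statement income): CHF 971,000
  Less exemption CHF 44,000 → base CHF 927,000
  CHF 927,000 × 13% = CHF 120,510

Excess of tentative minimum tax over regular income tax: CHF 120,510 − CHF 79,190 = CHF 41,320.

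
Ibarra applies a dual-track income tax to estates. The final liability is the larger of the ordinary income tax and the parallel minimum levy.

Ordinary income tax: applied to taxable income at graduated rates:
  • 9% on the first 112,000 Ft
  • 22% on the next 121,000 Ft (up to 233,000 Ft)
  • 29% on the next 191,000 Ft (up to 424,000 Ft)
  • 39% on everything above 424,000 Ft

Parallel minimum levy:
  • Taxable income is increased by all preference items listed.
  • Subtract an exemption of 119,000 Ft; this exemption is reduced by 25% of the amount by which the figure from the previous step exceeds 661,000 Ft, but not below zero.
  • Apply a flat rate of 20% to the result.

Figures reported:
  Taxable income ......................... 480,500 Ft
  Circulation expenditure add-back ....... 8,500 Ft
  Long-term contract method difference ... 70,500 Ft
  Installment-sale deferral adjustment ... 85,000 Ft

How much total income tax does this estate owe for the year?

Ordinary income tax:
  112,000 Ft × 9% = 10,080 Ft
  121,000 Ft × 22% = 26,620 Ft
  191,000 Ft × 29% = 55,390 Ft
  56,500 Ft × 39% = 22,035 Ft
  → 114,125 Ft

Parallel minimum levy:
  Adjusted income: 480,500 Ft + 8,500 Ft + 70,500 Ft + 85,000 Ft = 644,500 Ft
  Exemption: 644,500 Ft ≤ 661,000 Ft, so full 119,000 Ft applies
  Base: 644,500 Ft − 119,000 Ft = 525,500 Ft
  525,500 Ft × 20% = 105,100 Ft

114,125 Ft > 105,100 Ft, so the ordinary income tax governs.

114,125 Ft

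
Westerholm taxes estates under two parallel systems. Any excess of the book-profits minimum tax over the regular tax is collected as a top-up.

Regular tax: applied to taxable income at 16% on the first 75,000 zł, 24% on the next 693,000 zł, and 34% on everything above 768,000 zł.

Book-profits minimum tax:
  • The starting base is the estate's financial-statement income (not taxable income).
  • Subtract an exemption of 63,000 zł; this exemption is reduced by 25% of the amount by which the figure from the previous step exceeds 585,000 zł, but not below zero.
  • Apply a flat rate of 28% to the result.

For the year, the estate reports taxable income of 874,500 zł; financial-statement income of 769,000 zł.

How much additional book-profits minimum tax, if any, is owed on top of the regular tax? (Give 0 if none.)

0 zł

Regular tax:
  75,000 zł × 16% = 12,000 zł
  693,000 zł × 24% = 166,320 zł
  106,500 zł × 34% = 36,210 zł
  → 214,530 zł

Book-profits minimum tax:
  Base (financial-statement income): 769,000 zł
  Exemption: 63,000 zł − 25% × (769,000 zł − 585,000 zł) = 63,000 zł − 46,000 zł = 17,000 zł
  Base: 769,000 zł − 17,000 zł = 752,000 zł
  752,000 zł × 28% = 210,560 zł

210,560 zł ≤ 214,530 zł, so no add-on is due.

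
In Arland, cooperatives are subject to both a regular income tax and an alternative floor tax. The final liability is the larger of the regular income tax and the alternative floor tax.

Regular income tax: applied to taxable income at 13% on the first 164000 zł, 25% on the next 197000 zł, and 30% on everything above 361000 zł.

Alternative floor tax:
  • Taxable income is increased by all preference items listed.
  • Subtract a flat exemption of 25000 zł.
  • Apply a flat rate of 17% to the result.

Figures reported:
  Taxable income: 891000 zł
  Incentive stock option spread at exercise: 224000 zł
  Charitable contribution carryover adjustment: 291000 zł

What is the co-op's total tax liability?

Regular income tax:
  164000 zł × 13% = 21320 zł
  197000 zł × 25% = 49250 zł
  530000 zł × 30% = 159000 zł
  → 229570 zł

Alternative floor tax:
  Adjusted income: 891000 zł + 224000 zł + 291000 zł = 1406000 zł
  Less exemption 25000 zł → base 1381000 zł
  1381000 zł × 17% = 234770 zł

234770 zł > 229570 zł, so the alternative floor tax is the binding amount.

234770 zł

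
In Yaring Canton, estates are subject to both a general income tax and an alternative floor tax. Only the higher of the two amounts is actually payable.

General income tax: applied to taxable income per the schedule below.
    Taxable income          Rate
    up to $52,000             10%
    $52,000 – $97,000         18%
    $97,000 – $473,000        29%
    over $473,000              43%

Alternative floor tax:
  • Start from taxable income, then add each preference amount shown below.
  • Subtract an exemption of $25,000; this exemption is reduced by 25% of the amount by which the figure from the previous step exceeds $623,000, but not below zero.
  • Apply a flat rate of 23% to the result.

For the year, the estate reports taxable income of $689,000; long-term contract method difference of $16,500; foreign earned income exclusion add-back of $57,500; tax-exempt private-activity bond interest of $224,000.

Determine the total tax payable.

General income tax:
  $52,000 × 10% = $5,200
  $45,000 × 18% = $8,100
  $376,000 × 29% = $109,040
  $216,000 × 43% = $92,880
  → $215,220

Alternative floor tax:
  Adjusted income: $689,000 + $16,500 + $57,500 + $224,000 = $987,000
  Exemption: 25% × ($987,000 − $623,000) = $91,000 ≥ $25,000, so the exemption is fully phased out
  Base: $987,000 − $0 = $987,000
  $987,000 × 23% = $227,010

$227,010 > $215,220, so the alternative floor tax is the binding amount.

$227,010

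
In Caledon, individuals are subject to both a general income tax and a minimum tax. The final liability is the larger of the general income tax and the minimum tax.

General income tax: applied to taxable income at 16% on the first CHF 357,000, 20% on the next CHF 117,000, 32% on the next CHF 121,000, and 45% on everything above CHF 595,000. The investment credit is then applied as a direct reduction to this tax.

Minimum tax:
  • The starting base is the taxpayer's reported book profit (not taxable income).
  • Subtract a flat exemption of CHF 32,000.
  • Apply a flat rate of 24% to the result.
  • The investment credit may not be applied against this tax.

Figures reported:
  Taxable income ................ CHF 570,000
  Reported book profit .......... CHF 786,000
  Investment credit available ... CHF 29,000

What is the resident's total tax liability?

Minimum tax:
  Base (reported book profit): CHF 786,000
  Less exemption CHF 32,000 → base CHF 754,000
  CHF 754,000 × 24% = CHF 180,960

General income tax:
  CHF 357,000 × 16% = CHF 57,120
  CHF 117,000 × 20% = CHF 23,400
  CHF 96,000 × 32% = CHF 30,720
  → CHF 111,240
  Less investment credit CHF 29,000 → CHF 82,240

CHF 180,960 > CHF 82,240, so the minimum tax is the binding amount.

CHF 180,960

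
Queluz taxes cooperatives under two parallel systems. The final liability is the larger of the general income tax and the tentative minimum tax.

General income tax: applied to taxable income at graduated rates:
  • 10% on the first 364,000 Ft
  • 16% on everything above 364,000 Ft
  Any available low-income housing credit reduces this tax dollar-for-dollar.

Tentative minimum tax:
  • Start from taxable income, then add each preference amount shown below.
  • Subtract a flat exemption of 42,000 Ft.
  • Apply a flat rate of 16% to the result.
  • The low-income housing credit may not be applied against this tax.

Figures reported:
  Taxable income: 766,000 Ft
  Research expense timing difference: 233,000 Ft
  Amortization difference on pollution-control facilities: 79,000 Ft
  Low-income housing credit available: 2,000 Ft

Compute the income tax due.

Tentative minimum tax:
  Adjusted income: 766,000 Ft + 233,000 Ft + 79,000 Ft = 1,078,000 Ft
  Less exemption 42,000 Ft → base 1,036,000 Ft
  1,036,000 Ft × 16% = 165,760 Ft

General income tax:
  364,000 Ft × 10% = 36,400 Ft
  402,000 Ft × 16% = 64,320 Ft
  → 100,720 Ft
  Less low-income housing credit 2,000 Ft → 98,720 Ft

165,760 Ft > 98,720 Ft, so the tentative minimum tax is the binding amount.

165,760 Ft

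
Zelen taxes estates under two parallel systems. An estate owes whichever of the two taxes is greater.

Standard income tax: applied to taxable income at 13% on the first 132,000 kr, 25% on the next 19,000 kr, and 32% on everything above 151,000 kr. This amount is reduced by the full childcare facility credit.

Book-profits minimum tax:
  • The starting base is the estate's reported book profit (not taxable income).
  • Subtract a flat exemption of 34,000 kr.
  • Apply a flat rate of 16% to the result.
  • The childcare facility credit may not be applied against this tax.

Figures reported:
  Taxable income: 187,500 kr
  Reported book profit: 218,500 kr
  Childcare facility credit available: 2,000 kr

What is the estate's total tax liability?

31,590 kr

Book-profits minimum tax:
  Base (reported book profit): 218,500 kr
  Less exemption 34,000 kr → base 184,500 kr
  184,500 kr × 16% = 29,520 kr

Standard income tax:
  132,000 kr × 13% = 17,160 kr
  19,000 kr × 25% = 4,750 kr
  36,500 kr × 32% = 11,680 kr
  → 33,590 kr
  Less childcare facility credit 2,000 kr → 31,590 kr

31,590 kr > 29,520 kr, so the standard income tax governs.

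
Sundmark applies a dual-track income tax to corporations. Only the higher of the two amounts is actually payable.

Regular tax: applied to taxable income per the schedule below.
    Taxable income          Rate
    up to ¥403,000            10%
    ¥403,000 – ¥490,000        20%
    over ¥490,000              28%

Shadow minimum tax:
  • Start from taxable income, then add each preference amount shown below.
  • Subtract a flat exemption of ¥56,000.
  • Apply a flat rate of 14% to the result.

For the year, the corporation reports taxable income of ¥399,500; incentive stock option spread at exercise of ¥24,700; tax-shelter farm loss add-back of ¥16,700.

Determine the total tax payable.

Regular tax:
  ¥399,500 × 10% = ¥39,950

Shadow minimum tax:
  Adjusted income: ¥399,500 + ¥24,700 + ¥16,700 = ¥440,900
  Less exemption ¥56,000 → base ¥384,900
  ¥384,900 × 14% = ¥53,886

¥53,886 > ¥39,950, so the shadow minimum tax is the binding amount.

¥53,886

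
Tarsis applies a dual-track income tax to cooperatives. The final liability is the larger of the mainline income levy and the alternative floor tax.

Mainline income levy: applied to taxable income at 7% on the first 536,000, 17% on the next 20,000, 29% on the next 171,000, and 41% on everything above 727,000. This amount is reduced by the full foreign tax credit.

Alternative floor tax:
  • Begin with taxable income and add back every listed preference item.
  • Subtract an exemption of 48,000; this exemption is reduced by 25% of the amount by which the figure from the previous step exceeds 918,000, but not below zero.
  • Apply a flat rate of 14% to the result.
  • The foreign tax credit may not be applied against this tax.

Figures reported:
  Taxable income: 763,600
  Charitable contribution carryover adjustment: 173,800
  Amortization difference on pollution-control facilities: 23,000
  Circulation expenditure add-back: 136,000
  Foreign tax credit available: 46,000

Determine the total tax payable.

Mainline income levy:
  536,000 × 7% = 37,520
  20,000 × 17% = 3,400
  171,000 × 29% = 49,590
  36,600 × 41% = 15,006
  → 105,516
  Less foreign tax credit 46,000 → 59,516

Alternative floor tax:
  Adjusted income: 763,600 + 173,800 + 23,000 + 136,000 = 1,096,400
  Exemption: 48,000 − 25% × (1,096,400 − 918,000) = 48,000 − 44,600 = 3,400
  Base: 1,096,400 − 3,400 = 1,093,000
  1,093,000 × 14% = 153,020

153,020 > 59,516, so the alternative floor tax is the binding amount.

153,020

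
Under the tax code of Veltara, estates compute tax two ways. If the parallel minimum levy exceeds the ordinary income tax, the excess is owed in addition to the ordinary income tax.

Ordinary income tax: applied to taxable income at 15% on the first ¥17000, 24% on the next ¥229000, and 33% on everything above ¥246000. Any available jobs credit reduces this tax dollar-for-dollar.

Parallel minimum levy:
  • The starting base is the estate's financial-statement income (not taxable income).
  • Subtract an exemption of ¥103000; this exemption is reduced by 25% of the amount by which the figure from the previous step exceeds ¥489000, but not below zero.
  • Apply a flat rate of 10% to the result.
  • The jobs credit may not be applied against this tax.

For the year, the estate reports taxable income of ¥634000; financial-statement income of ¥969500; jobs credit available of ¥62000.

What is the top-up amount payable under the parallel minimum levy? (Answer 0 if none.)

Ordinary income tax:
  ¥17000 × 15% = ¥2550
  ¥229000 × 24% = ¥54960
  ¥388000 × 33% = ¥128040
  → ¥185550
  Less jobs credit ¥62000 → ¥123550

Parallel minimum levy:
  Base (financial-statement income): ¥969500
  Exemption: 25% × (¥969500 − ¥489000) = ¥120125 ≥ ¥103000, so the exemption is fully phased out
  Base: ¥969500 − ¥0 = ¥969500
  ¥969500 × 10% = ¥96950

¥96950 ≤ ¥123550, so no add-on is due.

¥0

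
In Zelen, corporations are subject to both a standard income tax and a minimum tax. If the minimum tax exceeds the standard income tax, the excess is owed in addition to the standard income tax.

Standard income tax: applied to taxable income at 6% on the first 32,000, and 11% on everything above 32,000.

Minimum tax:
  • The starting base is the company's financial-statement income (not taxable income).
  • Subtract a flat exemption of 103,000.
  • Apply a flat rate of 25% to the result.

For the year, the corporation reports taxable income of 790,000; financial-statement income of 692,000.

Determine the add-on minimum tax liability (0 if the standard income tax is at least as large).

61,950

Minimum tax:
  Base (financial-statement income): 692,000
  Less exemption 103,000 → base 589,000
  589,000 × 25% = 147,250

Standard income tax:
  32,000 × 6% = 1,920
  758,000 × 11% = 83,380
  → 85,300

Excess of minimum tax over standard income tax: 147,250 − 85,300 = 61,950.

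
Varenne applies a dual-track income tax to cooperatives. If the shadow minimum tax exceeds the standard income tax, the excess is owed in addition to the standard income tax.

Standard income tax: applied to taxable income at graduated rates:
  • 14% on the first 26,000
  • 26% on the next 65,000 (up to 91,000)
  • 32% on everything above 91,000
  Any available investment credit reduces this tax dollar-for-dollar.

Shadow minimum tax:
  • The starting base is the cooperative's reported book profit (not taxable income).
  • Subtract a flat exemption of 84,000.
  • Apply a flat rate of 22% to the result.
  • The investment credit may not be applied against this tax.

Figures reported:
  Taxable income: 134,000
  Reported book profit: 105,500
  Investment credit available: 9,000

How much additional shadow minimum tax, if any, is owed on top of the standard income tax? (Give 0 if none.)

Shadow minimum tax:
  Base (reported book profit): 105,500
  Less exemption 84,000 → base 21,500
  21,500 × 22% = 4,730

Standard income tax:
  26,000 × 14% = 3,640
  65,000 × 26% = 16,900
  43,000 × 32% = 13,760
  → 34,300
  Less investment credit 9,000 → 25,300

4,730 ≤ 25,300, so no add-on is due.

0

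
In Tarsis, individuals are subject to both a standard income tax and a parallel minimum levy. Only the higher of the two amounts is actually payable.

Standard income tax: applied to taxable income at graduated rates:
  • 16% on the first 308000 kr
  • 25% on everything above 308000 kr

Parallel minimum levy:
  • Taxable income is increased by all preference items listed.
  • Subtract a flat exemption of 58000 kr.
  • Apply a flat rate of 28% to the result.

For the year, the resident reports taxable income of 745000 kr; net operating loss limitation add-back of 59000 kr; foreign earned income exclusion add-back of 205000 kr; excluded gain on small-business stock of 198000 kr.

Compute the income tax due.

Standard income tax:
  308000 kr × 16% = 49280 kr
  437000 kr × 25% = 109250 kr
  → 158530 kr

Parallel minimum levy:
  Adjusted income: 745000 kr + 59000 kr + 205000 kr + 198000 kr = 1207000 kr
  Less exemption 58000 kr → base 1149000 kr
  1149000 kr × 28% = 321720 kr

321720 kr > 158530 kr, so the parallel minimum levy is the binding amount.

321720 kr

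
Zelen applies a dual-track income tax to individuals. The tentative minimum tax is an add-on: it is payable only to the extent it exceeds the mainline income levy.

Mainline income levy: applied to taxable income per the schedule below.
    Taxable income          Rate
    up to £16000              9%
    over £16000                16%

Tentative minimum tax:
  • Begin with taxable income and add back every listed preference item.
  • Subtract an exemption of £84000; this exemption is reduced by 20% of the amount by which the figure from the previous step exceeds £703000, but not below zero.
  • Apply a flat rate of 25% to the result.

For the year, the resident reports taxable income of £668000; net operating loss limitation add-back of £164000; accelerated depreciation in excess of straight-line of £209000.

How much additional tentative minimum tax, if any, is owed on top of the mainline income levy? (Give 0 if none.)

Mainline income levy:
  £16000 × 9% = £1440
  £652000 × 16% = £104320
  → £105760

Tentative minimum tax:
  Adjusted income: £668000 + £164000 + £209000 = £1041000
  Exemption: £84000 − 20% × (£1041000 − £703000) = £84000 − £67600 = £16400
  Base: £1041000 − £16400 = £1024600
  £1024600 × 25% = £256150

Excess of tentative minimum tax over mainline income levy: £256150 − £105760 = £150390.

£150390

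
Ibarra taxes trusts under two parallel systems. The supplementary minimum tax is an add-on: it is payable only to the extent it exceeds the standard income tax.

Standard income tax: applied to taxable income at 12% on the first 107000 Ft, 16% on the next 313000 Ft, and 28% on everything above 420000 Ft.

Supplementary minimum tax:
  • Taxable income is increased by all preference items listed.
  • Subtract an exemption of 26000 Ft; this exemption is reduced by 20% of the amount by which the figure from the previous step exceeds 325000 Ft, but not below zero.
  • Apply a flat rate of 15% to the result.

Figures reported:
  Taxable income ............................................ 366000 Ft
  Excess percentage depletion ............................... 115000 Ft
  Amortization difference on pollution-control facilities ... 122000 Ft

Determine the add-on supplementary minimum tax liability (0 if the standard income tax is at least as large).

36170 Ft

Standard income tax:
  107000 Ft × 12% = 12840 Ft
  259000 Ft × 16% = 41440 Ft
  → 54280 Ft

Supplementary minimum tax:
  Adjusted income: 366000 Ft + 115000 Ft + 122000 Ft = 603000 Ft
  Exemption: 20% × (603000 Ft − 325000 Ft) = 55600 Ft ≥ 26000 Ft, so the exemption is fully phased out
  Base: 603000 Ft − 0 Ft = 603000 Ft
  603000 Ft × 15% = 90450 Ft

Excess of supplementary minimum tax over standard income tax: 90450 Ft − 54280 Ft = 36170 Ft.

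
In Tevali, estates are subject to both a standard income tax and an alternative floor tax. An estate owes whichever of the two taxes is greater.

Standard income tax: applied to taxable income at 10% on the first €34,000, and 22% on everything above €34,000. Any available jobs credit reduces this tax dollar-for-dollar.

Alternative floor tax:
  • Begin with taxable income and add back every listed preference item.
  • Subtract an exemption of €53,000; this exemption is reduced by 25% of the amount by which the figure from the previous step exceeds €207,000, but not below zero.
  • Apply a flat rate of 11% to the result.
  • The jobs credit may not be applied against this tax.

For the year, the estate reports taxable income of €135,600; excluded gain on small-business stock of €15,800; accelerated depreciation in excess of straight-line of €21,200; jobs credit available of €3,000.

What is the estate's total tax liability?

Standard income tax:
  €34,000 × 10% = €3,400
  €101,600 × 22% = €22,352
  → €25,752
  Less jobs credit €3,000 → €22,752

Alternative floor tax:
  Adjusted income: €135,600 + €15,800 + €21,200 = €172,600
  Exemption: €172,600 ≤ €207,000, so full €53,000 applies
  Base: €172,600 − €53,000 = €119,600
  €119,600 × 11% = €13,156

€22,752 > €13,156, so the standard income tax governs.

€22,752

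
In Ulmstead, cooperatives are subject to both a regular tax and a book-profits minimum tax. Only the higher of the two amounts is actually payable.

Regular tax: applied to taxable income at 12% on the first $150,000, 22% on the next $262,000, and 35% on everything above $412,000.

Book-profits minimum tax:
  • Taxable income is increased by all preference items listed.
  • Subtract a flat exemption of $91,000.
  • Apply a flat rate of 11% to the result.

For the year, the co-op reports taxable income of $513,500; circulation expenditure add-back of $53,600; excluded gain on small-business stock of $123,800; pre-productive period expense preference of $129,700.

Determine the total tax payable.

$111,165

Regular tax:
  $150,000 × 12% = $18,000
  $262,000 × 22% = $57,640
  $101,500 × 35% = $35,525
  → $111,165

Book-profits minimum tax:
  Adjusted income: $513,500 + $53,600 + $123,800 + $129,700 = $820,600
  Less exemption $91,000 → base $729,600
  $729,600 × 11% = $80,256

$111,165 > $80,256, so the regular tax governs.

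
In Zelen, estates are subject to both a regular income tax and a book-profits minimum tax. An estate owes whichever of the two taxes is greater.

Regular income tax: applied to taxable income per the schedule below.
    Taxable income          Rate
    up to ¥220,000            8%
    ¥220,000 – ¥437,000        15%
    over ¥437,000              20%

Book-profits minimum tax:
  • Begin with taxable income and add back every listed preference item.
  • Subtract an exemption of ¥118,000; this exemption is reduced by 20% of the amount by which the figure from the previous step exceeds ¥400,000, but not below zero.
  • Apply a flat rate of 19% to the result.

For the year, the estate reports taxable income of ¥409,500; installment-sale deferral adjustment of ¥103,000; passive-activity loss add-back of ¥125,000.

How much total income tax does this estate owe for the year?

Regular income tax:
  ¥220,000 × 8% = ¥17,600
  ¥189,500 × 15% = ¥28,425
  → ¥46,025

Book-profits minimum tax:
  Adjusted income: ¥409,500 + ¥103,000 + ¥125,000 = ¥637,500
  Exemption: ¥118,000 − 20% × (¥637,500 − ¥400,000) = ¥118,000 − ¥47,500 = ¥70,500
  Base: ¥637,500 − ¥70,500 = ¥567,000
  ¥567,000 × 19% = ¥107,730

¥107,730 > ¥46,025, so the book-profits minimum tax is the binding amount.

¥107,730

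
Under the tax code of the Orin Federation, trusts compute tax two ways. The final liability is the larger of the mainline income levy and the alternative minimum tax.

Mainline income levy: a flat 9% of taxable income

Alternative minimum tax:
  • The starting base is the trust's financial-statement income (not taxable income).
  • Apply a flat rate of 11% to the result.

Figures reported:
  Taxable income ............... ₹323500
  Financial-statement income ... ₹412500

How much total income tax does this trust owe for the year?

₹45375

Alternative minimum tax:
  Base (financial-statement income): ₹412500
  ₹412500 × 11% = ₹45375

Mainline income levy:
  ₹323500 × 9% = ₹29115

₹45375 > ₹29115, so the alternative minimum tax is the binding amount.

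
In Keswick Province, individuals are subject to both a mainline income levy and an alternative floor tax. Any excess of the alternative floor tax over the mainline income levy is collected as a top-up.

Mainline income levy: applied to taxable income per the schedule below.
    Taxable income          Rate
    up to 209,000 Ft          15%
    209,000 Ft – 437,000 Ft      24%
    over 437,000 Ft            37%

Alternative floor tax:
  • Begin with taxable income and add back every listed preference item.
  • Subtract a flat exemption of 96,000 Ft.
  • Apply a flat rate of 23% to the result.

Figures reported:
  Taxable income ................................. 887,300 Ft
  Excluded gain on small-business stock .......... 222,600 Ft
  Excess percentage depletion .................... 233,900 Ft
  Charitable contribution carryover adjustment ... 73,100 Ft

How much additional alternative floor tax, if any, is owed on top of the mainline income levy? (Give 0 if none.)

51,126 Ft

Alternative floor tax:
  Adjusted income: 887,300 Ft + 222,600 Ft + 233,900 Ft + 73,100 Ft = 1,416,900 Ft
  Less exemption 96,000 Ft → base 1,320,900 Ft
  1,320,900 Ft × 23% = 303,807 Ft

Mainline income levy:
  209,000 Ft × 15% = 31,350 Ft
  228,000 Ft × 24% = 54,720 Ft
  450,300 Ft × 37% = 166,611 Ft
  → 252,681 Ft

Excess of alternative floor tax over mainline income levy: 303,807 Ft − 252,681 Ft = 51,126 Ft.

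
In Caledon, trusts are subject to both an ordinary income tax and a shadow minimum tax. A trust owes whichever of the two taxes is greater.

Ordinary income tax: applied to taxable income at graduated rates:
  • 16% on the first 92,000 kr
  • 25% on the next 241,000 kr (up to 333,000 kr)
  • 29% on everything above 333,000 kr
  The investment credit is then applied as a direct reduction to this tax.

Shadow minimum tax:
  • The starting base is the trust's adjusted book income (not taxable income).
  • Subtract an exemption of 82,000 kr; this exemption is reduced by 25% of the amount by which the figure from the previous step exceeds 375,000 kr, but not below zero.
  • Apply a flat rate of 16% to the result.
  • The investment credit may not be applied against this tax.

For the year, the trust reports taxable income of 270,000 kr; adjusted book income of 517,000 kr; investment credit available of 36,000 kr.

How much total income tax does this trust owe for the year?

Shadow minimum tax:
  Base (adjusted book income): 517,000 kr
  Exemption: 82,000 kr − 25% × (517,000 kr − 375,000 kr) = 82,000 kr − 35,500 kr = 46,500 kr
  Base: 517,000 kr − 46,500 kr = 470,500 kr
  470,500 kr × 16% = 75,280 kr

Ordinary income tax:
  92,000 kr × 16% = 14,720 kr
  178,000 kr × 25% = 44,500 kr
  → 59,220 kr
  Less investment credit 36,000 kr → 23,220 kr

75,280 kr > 23,220 kr, so the shadow minimum tax is the binding amount.

75,280 kr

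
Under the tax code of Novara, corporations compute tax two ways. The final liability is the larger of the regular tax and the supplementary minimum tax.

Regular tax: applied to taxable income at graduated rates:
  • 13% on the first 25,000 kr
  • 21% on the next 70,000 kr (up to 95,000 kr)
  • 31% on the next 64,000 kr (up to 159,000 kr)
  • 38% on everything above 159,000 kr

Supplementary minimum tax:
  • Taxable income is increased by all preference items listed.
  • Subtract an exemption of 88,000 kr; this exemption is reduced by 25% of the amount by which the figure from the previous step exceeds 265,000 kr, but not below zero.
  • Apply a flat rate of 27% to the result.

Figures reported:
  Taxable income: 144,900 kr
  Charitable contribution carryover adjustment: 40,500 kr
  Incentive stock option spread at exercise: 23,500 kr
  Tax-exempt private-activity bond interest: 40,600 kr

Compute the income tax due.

Regular tax:
  25,000 kr × 13% = 3,250 kr
  70,000 kr × 21% = 14,700 kr
  49,900 kr × 31% = 15,469 kr
  → 33,419 kr

Supplementary minimum tax:
  Adjusted income: 144,900 kr + 40,500 kr + 23,500 kr + 40,600 kr = 249,500 kr
  Exemption: 249,500 kr ≤ 265,000 kr, so full 88,000 kr applies
  Base: 249,500 kr − 88,000 kr = 161,500 kr
  161,500 kr × 27% = 43,605 kr

43,605 kr > 33,419 kr, so the supplementary minimum tax is the binding amount.

43,605 kr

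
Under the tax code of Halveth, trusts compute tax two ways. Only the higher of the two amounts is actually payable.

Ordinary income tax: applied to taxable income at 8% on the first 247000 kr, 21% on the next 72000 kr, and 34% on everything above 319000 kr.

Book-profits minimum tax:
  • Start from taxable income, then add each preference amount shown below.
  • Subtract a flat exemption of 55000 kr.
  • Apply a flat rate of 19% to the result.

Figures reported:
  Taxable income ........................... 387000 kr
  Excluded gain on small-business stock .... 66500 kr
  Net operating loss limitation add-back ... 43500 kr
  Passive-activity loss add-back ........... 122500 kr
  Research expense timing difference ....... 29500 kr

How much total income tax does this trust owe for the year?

Book-profits minimum tax:
  Adjusted income: 387000 kr + 66500 kr + 43500 kr + 122500 kr + 29500 kr = 649000 kr
  Less exemption 55000 kr → base 594000 kr
  594000 kr × 19% = 112860 kr

Ordinary income tax:
  247000 kr × 8% = 19760 kr
  72000 kr × 21% = 15120 kr
  68000 kr × 34% = 23120 kr
  → 58000 kr

112860 kr > 58000 kr, so the book-profits minimum tax is the binding amount.

112860 kr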